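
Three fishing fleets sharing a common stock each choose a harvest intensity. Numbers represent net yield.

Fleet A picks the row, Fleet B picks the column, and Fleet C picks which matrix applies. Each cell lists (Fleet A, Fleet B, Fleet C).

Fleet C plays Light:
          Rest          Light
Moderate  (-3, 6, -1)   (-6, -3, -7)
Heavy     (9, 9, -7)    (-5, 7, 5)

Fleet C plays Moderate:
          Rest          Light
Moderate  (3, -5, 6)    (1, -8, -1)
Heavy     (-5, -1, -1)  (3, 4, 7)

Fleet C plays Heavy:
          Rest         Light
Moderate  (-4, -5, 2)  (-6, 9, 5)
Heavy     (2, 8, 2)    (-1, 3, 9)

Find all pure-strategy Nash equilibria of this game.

For each player, find the best response to each opponent profile; mutual best responses are the pure NE.
Fleet A against (Rest, Light): payoffs -3, 9 → best response Heavy.
Fleet A against (Rest, Moderate): payoffs 3, -5 → best response Moderate.
Fleet A against (Rest, Heavy): payoffs -4, 2 → best response Heavy.
Fleet A against (Light, Light): payoffs -6, -5 → best response Heavy.
Fleet A against (Light, Moderate): payoffs 1, 3 → best response Heavy.
Fleet A against (Light, Heavy): payoffs -6, -1 → best response Heavy.
Fleet B against (Moderate, Light): payoffs 6, -3 → best response Rest.
Fleet B against (Moderate, Moderate): payoffs -5, -8 → best response Rest.
Fleet B against (Moderate, Heavy): payoffs -5, 9 → best response Light.
Fleet B against (Heavy, Light): payoffs 9, 7 → best response Rest.
Fleet B against (Heavy, Moderate): payoffs -1, 4 → best response Light.
Fleet B against (Heavy, Heavy): payoffs 8, 3 → best response Rest.
Fleet C against (Moderate, Rest): payoffs -1, 6, 2 → best response Moderate.
Fleet C against (Moderate, Light): payoffs -7, -1, 5 → best response Heavy.
Fleet C against (Heavy, Rest): payoffs -7, -1, 2 → best response Heavy.
Fleet C against (Heavy, Light): payoffs 5, 7, 9 → best response Heavy.
Mutual best responses: (Moderate, Rest, Moderate); (Heavy, Rest, Heavy).

The pure Nash equilibria are (Moderate, Rest, Moderate); (Heavy, Rest, Heavy).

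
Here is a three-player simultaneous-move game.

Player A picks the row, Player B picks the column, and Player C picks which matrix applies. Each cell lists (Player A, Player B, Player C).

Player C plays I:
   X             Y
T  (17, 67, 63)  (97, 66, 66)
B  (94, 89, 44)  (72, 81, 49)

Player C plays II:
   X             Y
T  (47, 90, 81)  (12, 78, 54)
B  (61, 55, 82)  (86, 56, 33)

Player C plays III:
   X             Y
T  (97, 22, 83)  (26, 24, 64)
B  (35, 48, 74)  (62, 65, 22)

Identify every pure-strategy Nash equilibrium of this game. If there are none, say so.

This game has no pure Nash equilibrium.

Player A against (X, I): payoffs 17, 94 → best response B.
Player A against (X, II): payoffs 47, 61 → best response B.
Player A against (X, III): payoffs 97, 35 → best response T.
Player A against (Y, I): payoffs 97, 72 → best response T.
Player A against (Y, II): payoffs 12, 86 → best response B.
Player A against (Y, III): payoffs 26, 62 → best response B.
Player B against (T, I): payoffs 67, 66 → best response X.
Player B against (T, II): payoffs 90, 78 → best response X.
Player B against (T, III): payoffs 22, 24 → best response Y.
Player B against (B, I): payoffs 89, 81 → best response X.
Player B against (B, II): payoffs 55, 56 → best response Y.
Player B against (B, III): payoffs 48, 65 → best response Y.
Player C against (T, X): payoffs 63, 81, 83 → best response III.
Player C against (T, Y): payoffs 66, 54, 64 → best response I.
Player C against (B, X): payoffs 44, 82, 74 → best response II.
Player C against (B, Y): payoffs 49, 33, 22 → best response I.
No profile is a mutual best response for all players.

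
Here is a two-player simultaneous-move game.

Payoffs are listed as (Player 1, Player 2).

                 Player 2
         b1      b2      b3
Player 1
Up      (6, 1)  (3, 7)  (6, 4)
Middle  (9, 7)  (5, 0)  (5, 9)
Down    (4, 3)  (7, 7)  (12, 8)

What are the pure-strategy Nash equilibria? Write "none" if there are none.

The unique pure-strategy Nash equilibrium is (Down, b3).

(Up, b1): Player 1 can switch to Middle (6 → 9). Not NE.
(Up, b2): Player 1 can switch to Middle (3 → 5). Not NE.
(Up, b3): Player 1 can switch to Down (6 → 12). Not NE.
(Middle, b1): Player 2 can switch to b3 (7 → 9). Not NE.
(Middle, b2): Player 1 can switch to Down (5 → 7). Not NE.
(Middle, b3): Player 1 can switch to Up (5 → 6). Not NE.
(Down, b1): Player 1 can switch to Up (4 → 6). Not NE.
(Down, b2): Player 2 can switch to b3 (7 → 8). Not NE.
(Down, b3): Player 1 gets 12, best alternative 6; Player 2 gets 8, best alternative 7. No profitable deviation — NE.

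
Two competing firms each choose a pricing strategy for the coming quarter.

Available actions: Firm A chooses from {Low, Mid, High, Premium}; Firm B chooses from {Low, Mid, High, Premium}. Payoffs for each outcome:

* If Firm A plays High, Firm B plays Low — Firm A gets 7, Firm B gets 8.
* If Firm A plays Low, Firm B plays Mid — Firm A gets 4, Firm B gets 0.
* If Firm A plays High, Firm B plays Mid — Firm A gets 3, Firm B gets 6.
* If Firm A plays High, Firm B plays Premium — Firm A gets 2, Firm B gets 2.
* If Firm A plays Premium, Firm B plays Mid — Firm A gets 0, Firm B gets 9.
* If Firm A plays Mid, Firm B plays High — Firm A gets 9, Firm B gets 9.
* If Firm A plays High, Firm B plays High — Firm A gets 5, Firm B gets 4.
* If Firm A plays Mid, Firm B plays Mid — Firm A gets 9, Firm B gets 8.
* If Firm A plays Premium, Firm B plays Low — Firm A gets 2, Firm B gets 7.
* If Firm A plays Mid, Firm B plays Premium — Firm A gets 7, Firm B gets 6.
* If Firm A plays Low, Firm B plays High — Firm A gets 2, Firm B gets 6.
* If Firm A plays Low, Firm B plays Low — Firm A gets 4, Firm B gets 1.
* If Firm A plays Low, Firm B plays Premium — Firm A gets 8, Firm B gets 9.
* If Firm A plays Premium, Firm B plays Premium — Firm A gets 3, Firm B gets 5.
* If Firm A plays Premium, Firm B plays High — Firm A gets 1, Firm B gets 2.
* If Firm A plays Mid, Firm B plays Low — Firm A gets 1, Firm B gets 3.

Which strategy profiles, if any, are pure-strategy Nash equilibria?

Firm A against Low: payoffs 4, 1, 7, 2 → best response High.
Firm A against Mid: payoffs 4, 9, 3, 0 → best response Mid.
Firm A against High: payoffs 2, 9, 5, 1 → best response Mid.
Firm A against Premium: payoffs 8, 7, 2, 3 → best response Low.
Firm B against Low: payoffs 1, 0, 6, 9 → best response Premium.
Firm B against Mid: payoffs 3, 8, 9, 6 → best response High.
Firm B against High: payoffs 8, 6, 4, 2 → best response Low.
Firm B against Premium: payoffs 7, 9, 2, 5 → best response Mid.
Mutual best responses: (Low, Premium); (Mid, High); (High, Low).

The pure Nash equilibria are (Low, Premium), (Mid, High), (High, Low).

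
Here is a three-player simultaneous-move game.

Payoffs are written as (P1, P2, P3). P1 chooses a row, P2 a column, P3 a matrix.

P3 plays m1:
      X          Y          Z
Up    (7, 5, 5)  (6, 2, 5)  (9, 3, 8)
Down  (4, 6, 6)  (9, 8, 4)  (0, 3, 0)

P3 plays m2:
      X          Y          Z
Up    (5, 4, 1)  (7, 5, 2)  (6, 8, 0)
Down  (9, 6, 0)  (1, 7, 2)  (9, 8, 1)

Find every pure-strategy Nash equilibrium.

(Up, X, m1); (Down, Y, m1); (Down, Z, m2)

(Up, X, m1): P1 gets 7, best alternative 4; P2 gets 5, best alternative 3; P3 gets 5, best alternative 1. No profitable deviation — NE.
(Up, X, m2): P1 can switch to Down (5 → 9). Not NE.
(Up, Y, m1): P1 can switch to Down (6 → 9). Not NE.
(Up, Y, m2): P2 can switch to Z (5 → 8). Not NE.
(Up, Z, m1): P2 can switch to X (3 → 5). Not NE.
(Up, Z, m2): P1 can switch to Down (6 → 9). Not NE.
(Down, X, m1): P1 can switch to Up (4 → 7). Not NE.
(Down, X, m2): P2 can switch to Y (6 → 7). Not NE.
(Down, Y, m1): P1 gets 9, best alternative 6; P2 gets 8, best alternative 6; P3 gets 4, best alternative 2. No profitable deviation — NE.
(Down, Y, m2): P1 can switch to Up (1 → 7). Not NE.
(Down, Z, m1): P1 can switch to Up (0 → 9). Not NE.
(Down, Z, m2): P1 gets 9, best alternative 6; P2 gets 8, best alternative 7; P3 gets 1, best alternative 0. No profitable deviation — NE.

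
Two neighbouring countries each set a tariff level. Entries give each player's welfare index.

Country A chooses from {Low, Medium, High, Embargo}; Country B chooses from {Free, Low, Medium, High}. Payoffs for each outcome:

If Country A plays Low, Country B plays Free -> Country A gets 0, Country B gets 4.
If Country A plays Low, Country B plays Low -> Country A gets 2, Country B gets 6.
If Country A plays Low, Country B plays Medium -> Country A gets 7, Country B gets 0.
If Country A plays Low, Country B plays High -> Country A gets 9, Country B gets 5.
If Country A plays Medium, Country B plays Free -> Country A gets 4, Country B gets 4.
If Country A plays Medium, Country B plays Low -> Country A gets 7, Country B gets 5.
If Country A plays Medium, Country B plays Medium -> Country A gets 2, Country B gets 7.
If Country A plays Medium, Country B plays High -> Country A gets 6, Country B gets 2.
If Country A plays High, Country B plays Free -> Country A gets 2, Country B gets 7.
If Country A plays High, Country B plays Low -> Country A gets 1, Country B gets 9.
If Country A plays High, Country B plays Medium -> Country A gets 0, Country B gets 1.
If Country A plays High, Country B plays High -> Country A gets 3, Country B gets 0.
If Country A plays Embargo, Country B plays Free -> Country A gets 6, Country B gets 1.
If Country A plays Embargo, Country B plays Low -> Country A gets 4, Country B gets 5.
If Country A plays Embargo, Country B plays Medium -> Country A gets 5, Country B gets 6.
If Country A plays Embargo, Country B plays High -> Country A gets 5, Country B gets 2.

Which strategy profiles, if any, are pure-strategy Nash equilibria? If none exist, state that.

This game has no pure Nash equilibrium.

Country A against Free: payoffs 0, 4, 2, 6 → best response Embargo.
Country A against Low: payoffs 2, 7, 1, 4 → best response Medium.
Country A against Medium: payoffs 7, 2, 0, 5 → best response Low.
Country A against High: payoffs 9, 6, 3, 5 → best response Low.
Country B against Low: payoffs 4, 6, 0, 5 → best response Low.
Country B against Medium: payoffs 4, 5, 7, 2 → best response Medium.
Country B against High: payoffs 7, 9, 1, 0 → best response Low.
Country B against Embargo: payoffs 1, 5, 6, 2 → best response Medium.
No profile is a mutual best response for all players.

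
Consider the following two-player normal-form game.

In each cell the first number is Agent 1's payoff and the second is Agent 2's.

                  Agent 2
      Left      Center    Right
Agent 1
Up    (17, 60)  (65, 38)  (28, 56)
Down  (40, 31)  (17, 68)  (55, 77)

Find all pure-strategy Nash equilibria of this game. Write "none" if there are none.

Pure NE: (Down, Right)

Agent 1 against Left: payoffs 17, 40 → best response Down.
Agent 1 against Center: payoffs 65, 17 → best response Up.
Agent 1 against Right: payoffs 28, 55 → best response Down.
Agent 2 against Up: payoffs 60, 38, 56 → best response Left.
Agent 2 against Down: payoffs 31, 68, 77 → best response Right.
Mutual best responses: (Down, Right).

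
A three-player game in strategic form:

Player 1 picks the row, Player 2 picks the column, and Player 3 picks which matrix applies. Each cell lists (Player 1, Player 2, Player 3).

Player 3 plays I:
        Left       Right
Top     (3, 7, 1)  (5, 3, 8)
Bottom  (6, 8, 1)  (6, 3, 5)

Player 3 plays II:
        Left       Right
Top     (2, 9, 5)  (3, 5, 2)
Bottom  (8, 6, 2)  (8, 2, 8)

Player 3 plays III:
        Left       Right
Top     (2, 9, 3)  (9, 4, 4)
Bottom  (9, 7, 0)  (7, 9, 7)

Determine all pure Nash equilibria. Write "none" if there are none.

The unique pure-strategy Nash equilibrium is (Bottom, Left, II).

(Top, Left, I): Player 1 can switch to Bottom (3 → 6). Not NE.
(Top, Left, II): Player 1 can switch to Bottom (2 → 8). Not NE.
(Top, Left, III): Player 1 can switch to Bottom (2 → 9). Not NE.
(Top, Right, I): Player 1 can switch to Bottom (5 → 6). Not NE.
(Top, Right, II): Player 1 can switch to Bottom (3 → 8). Not NE.
(Top, Right, III): Player 2 can switch to Left (4 → 9). Not NE.
(Bottom, Left, I): Player 3 can switch to II (1 → 2). Not NE.
(Bottom, Left, II): Player 1 gets 8, best alternative 2; Player 2 gets 6, best alternative 2; Player 3 gets 2, best alternative 1. No profitable deviation — NE.
(Bottom, Left, III): Player 2 can switch to Right (7 → 9). Not NE.
(The remaining 3 profiles each have a profitable deviation by the same check.)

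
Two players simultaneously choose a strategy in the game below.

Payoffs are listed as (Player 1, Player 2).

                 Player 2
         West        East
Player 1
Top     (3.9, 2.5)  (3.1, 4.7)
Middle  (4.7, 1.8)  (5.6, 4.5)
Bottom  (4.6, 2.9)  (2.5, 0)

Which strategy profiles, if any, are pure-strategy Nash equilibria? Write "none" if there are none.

For each player, find the best response to each opponent profile; mutual best responses are the pure NE.
Player 1 against West: payoffs 3.9, 4.7, 4.6 → best response Middle.
Player 1 against East: payoffs 3.1, 5.6, 2.5 → best response Middle.
Player 2 against Top: payoffs 2.5, 4.7 → best response East.
Player 2 against Middle: payoffs 1.8, 4.5 → best response East.
Player 2 against Bottom: payoffs 2.9, 0 → best response West.
Mutual best responses: (Middle, East).

The unique pure-strategy Nash equilibrium is (Middle, East).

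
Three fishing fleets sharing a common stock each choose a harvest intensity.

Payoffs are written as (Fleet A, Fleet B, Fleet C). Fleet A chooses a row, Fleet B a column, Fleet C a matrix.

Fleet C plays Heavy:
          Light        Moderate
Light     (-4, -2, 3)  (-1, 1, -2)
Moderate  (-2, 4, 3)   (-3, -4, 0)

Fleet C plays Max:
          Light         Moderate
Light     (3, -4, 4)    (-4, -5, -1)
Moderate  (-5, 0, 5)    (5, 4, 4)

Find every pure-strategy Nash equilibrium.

Pure-strategy Nash equilibria: (Light, Light, Max); (Moderate, Moderate, Max)

For each player, find the best response to each opponent profile; mutual best responses are the pure NE.
Fleet A against (Light, Heavy): payoffs -4, -2 → best response Moderate.
Fleet A against (Light, Max): payoffs 3, -5 → best response Light.
Fleet A against (Moderate, Heavy): payoffs -1, -3 → best response Light.
Fleet A against (Moderate, Max): payoffs -4, 5 → best response Moderate.
Fleet B against (Light, Heavy): payoffs -2, 1 → best response Moderate.
Fleet B against (Light, Max): payoffs -4, -5 → best response Light.
Fleet B against (Moderate, Heavy): payoffs 4, -4 → best response Light.
Fleet B against (Moderate, Max): payoffs 0, 4 → best response Moderate.
Fleet C against (Light, Light): payoffs 3, 4 → best response Max.
Fleet C against (Light, Moderate): payoffs -2, -1 → best response Max.
Fleet C against (Moderate, Light): payoffs 3, 5 → best response Max.
Fleet C against (Moderate, Moderate): payoffs 0, 4 → best response Max.
Mutual best responses: (Light, Light, Max); (Moderate, Moderate, Max).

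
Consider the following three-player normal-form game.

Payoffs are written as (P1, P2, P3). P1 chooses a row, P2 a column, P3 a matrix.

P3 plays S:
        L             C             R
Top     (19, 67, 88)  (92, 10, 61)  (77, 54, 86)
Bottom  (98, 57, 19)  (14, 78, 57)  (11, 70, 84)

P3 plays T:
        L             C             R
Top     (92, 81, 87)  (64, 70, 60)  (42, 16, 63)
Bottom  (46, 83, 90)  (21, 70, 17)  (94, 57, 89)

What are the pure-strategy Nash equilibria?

No pure-strategy Nash equilibrium.

For each strategy profile, look for a profitable unilateral deviation.
(Top, L, S): P1 can switch to Bottom (19 → 98). Not NE.
(Top, L, T): P3 can switch to S (87 → 88). Not NE.
(Top, C, S): P2 can switch to L (10 → 67). Not NE.
(Top, C, T): P2 can switch to L (70 → 81). Not NE.
(Top, R, S): P2 can switch to L (54 → 67). Not NE.
(Top, R, T): P1 can switch to Bottom (42 → 94). Not NE.
(The remaining 6 profiles each have a profitable deviation by the same check.)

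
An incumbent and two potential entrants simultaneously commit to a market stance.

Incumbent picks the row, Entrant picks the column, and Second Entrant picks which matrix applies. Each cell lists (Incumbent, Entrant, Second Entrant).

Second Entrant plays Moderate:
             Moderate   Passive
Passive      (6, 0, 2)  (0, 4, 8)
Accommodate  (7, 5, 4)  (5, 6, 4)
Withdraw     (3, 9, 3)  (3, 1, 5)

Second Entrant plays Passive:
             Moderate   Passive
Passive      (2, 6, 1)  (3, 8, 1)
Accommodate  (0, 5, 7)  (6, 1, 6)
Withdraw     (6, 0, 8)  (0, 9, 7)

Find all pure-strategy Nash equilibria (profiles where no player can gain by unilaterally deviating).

There is no pure-strategy Nash equilibrium.

Check each profile: it is a Nash equilibrium iff no player can strictly gain by switching unilaterally.
(Passive, Moderate, Moderate): Incumbent can switch to Accommodate (6 → 7). Not NE.
(Passive, Moderate, Passive): Incumbent can switch to Withdraw (2 → 6). Not NE.
(Passive, Passive, Moderate): Incumbent can switch to Accommodate (0 → 5). Not NE.
(Passive, Passive, Passive): Incumbent can switch to Accommodate (3 → 6). Not NE.
(Accommodate, Moderate, Moderate): Entrant can switch to Passive (5 → 6). Not NE.
(Accommodate, Moderate, Passive): Incumbent can switch to Passive (0 → 2). Not NE.
(Accommodate, Passive, Moderate): Second Entrant can switch to Passive (4 → 6). Not NE.
(Accommodate, Passive, Passive): Entrant can switch to Moderate (1 → 5). Not NE.
(Withdraw, Moderate, Moderate): Incumbent can switch to Passive (3 → 6). Not NE.
(Withdraw, Moderate, Passive): Entrant can switch to Passive (0 → 9). Not NE.
(The remaining 2 profiles each have a profitable deviation by the same check.)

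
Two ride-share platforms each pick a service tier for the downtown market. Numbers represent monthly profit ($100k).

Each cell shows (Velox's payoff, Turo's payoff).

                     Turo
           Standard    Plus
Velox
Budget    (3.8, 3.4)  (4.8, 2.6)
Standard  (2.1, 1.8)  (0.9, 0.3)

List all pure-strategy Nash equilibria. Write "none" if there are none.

(Budget, Standard)

For each player, find the best response to each opponent profile; mutual best responses are the pure NE.
Velox against Standard: payoffs 3.8, 2.1 → best response Budget.
Velox against Plus: payoffs 4.8, 0.9 → best response Budget.
Turo against Budget: payoffs 3.4, 2.6 → best response Standard.
Turo against Standard: payoffs 1.8, 0.3 → best response Standard.
Mutual best responses: (Budget, Standard).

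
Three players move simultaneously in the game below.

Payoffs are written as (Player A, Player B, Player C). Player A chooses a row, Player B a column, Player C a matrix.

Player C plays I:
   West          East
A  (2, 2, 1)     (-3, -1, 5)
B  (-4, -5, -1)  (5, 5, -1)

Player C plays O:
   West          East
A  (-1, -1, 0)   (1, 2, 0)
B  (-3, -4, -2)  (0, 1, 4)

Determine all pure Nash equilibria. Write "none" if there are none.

Player A against (West, I): payoffs 2, -4 → best response A.
Player A against (West, O): payoffs -1, -3 → best response A.
Player A against (East, I): payoffs -3, 5 → best response B.
Player A against (East, O): payoffs 1, 0 → best response A.
Player B against (A, I): payoffs 2, -1 → best response West.
Player B against (A, O): payoffs -1, 2 → best response East.
Player B against (B, I): payoffs -5, 5 → best response East.
Player B against (B, O): payoffs -4, 1 → best response East.
Player C against (A, West): payoffs 1, 0 → best response I.
Player C against (A, East): payoffs 5, 0 → best response I.
Player C against (B, West): payoffs -1, -2 → best response I.
Player C against (B, East): payoffs -1, 4 → best response O.
Mutual best responses: (A, West, I).

Pure NE: (A, West, I)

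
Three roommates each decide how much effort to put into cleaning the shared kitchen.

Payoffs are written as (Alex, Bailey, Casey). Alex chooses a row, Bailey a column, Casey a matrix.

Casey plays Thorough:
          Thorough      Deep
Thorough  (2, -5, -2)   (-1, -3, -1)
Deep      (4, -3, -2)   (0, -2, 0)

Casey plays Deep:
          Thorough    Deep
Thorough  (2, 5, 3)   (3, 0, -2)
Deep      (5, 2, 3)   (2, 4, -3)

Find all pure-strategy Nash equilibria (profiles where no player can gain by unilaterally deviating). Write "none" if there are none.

(Deep, Deep, Thorough)

Alex against (Thorough, Thorough): payoffs 2, 4 → best response Deep.
Alex against (Thorough, Deep): payoffs 2, 5 → best response Deep.
Alex against (Deep, Thorough): payoffs -1, 0 → best response Deep.
Alex against (Deep, Deep): payoffs 3, 2 → best response Thorough.
Bailey against (Thorough, Thorough): payoffs -5, -3 → best response Deep.
Bailey against (Thorough, Deep): payoffs 5, 0 → best response Thorough.
Bailey against (Deep, Thorough): payoffs -3, -2 → best response Deep.
Bailey against (Deep, Deep): payoffs 2, 4 → best response Deep.
Casey against (Thorough, Thorough): payoffs -2, 3 → best response Deep.
Casey against (Thorough, Deep): payoffs -1, -2 → best response Thorough.
Casey against (Deep, Thorough): payoffs -2, 3 → best response Deep.
Casey against (Deep, Deep): payoffs 0, -3 → best response Thorough.
Mutual best responses: (Deep, Deep, Thorough).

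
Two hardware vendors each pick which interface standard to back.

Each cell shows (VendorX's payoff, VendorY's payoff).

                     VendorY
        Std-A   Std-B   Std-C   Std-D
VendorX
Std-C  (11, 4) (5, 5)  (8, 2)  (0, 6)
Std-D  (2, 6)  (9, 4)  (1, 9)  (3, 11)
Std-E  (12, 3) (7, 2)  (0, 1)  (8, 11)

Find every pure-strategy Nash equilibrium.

For each player, find the best response to each opponent profile; mutual best responses are the pure NE.
VendorX against Std-A: payoffs 11, 2, 12 → best response Std-E.
VendorX against Std-B: payoffs 5, 9, 7 → best response Std-D.
VendorX against Std-C: payoffs 8, 1, 0 → best response Std-C.
VendorX against Std-D: payoffs 0, 3, 8 → best response Std-E.
VendorY against Std-C: payoffs 4, 5, 2, 6 → best response Std-D.
VendorY against Std-D: payoffs 6, 4, 9, 11 → best response Std-D.
VendorY against Std-E: payoffs 3, 2, 1, 11 → best response Std-D.
Mutual best responses: (Std-E, Std-D).

Pure NE: (Std-E, Std-D)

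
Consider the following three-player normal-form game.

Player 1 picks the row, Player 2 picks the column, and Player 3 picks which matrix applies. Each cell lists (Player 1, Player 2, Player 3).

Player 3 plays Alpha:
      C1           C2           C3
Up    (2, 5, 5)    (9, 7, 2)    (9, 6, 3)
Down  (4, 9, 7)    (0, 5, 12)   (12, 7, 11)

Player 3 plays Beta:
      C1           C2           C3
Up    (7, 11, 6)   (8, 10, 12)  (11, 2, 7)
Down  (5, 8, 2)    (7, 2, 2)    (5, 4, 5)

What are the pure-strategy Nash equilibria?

(Up, C1, Beta); (Down, C1, Alpha)

(Up, C1, Alpha): Player 1 can switch to Down (2 → 4). Not NE.
(Up, C1, Beta): Player 1 gets 7, best alternative 5; Player 2 gets 11, best alternative 10; Player 3 gets 6, best alternative 5. No profitable deviation — NE.
(Up, C2, Alpha): Player 3 can switch to Beta (2 → 12). Not NE.
(Up, C2, Beta): Player 2 can switch to C1 (10 → 11). Not NE.
(Up, C3, Alpha): Player 1 can switch to Down (9 → 12). Not NE.
(Up, C3, Beta): Player 2 can switch to C1 (2 → 11). Not NE.
(Down, C1, Alpha): Player 1 gets 4, best alternative 2; Player 2 gets 9, best alternative 7; Player 3 gets 7, best alternative 2. No profitable deviation — NE.
(Down, C1, Beta): Player 1 can switch to Up (5 → 7). Not NE.
(Down, C2, Alpha): Player 1 can switch to Up (0 → 9). Not NE.
(Down, C2, Beta): Player 1 can switch to Up (7 → 8). Not NE.
(Down, C3, Alpha): Player 2 can switch to C1 (7 → 9). Not NE.
(Down, C3, Beta): Player 1 can switch to Up (5 → 11). Not NE.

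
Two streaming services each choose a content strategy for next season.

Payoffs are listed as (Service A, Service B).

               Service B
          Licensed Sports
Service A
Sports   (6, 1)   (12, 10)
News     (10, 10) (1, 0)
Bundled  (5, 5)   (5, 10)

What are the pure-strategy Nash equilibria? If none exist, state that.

Service A against Licensed: payoffs 6, 10, 5 → best response News.
Service A against Sports: payoffs 12, 1, 5 → best response Sports.
Service B against Sports: payoffs 1, 10 → best response Sports.
Service B against News: payoffs 10, 0 → best response Licensed.
Service B against Bundled: payoffs 5, 10 → best response Sports.
Mutual best responses: (Sports, Sports); (News, Licensed).

Pure-strategy Nash equilibria: (Sports, Sports) and (News, Licensed)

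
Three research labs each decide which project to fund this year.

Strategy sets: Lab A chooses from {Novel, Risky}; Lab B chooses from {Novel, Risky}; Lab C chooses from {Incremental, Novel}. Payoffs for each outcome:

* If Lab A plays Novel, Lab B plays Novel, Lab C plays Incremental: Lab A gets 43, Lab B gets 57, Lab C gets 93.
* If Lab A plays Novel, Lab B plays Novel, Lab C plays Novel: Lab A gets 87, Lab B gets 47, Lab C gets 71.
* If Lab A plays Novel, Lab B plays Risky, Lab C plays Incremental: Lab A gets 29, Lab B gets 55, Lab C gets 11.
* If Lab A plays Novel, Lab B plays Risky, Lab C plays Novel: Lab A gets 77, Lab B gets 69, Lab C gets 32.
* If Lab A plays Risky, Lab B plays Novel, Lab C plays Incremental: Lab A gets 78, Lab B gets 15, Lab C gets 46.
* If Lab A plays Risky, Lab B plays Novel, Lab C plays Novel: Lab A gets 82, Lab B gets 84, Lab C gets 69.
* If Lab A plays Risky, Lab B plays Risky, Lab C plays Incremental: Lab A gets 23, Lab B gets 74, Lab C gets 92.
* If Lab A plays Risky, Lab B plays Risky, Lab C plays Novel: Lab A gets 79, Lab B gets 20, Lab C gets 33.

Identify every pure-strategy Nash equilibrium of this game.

Mark each player's best response to every combination of opponents' strategies; a profile where every player is best-responding is a pure Nash equilibrium.
Lab A against (Novel, Incremental): payoffs 43, 78 → best response Risky.
Lab A against (Novel, Novel): payoffs 87, 82 → best response Novel.
Lab A against (Risky, Incremental): payoffs 29, 23 → best response Novel.
Lab A against (Risky, Novel): payoffs 77, 79 → best response Risky.
Lab B against (Novel, Incremental): payoffs 57, 55 → best response Novel.
Lab B against (Novel, Novel): payoffs 47, 69 → best response Risky.
Lab B against (Risky, Incremental): payoffs 15, 74 → best response Risky.
Lab B against (Risky, Novel): payoffs 84, 20 → best response Novel.
Lab C against (Novel, Novel): payoffs 93, 71 → best response Incremental.
Lab C against (Novel, Risky): payoffs 11, 32 → best response Novel.
Lab C against (Risky, Novel): payoffs 46, 69 → best response Novel.
Lab C against (Risky, Risky): payoffs 92, 33 → best response Incremental.
No profile is a mutual best response for all players.

none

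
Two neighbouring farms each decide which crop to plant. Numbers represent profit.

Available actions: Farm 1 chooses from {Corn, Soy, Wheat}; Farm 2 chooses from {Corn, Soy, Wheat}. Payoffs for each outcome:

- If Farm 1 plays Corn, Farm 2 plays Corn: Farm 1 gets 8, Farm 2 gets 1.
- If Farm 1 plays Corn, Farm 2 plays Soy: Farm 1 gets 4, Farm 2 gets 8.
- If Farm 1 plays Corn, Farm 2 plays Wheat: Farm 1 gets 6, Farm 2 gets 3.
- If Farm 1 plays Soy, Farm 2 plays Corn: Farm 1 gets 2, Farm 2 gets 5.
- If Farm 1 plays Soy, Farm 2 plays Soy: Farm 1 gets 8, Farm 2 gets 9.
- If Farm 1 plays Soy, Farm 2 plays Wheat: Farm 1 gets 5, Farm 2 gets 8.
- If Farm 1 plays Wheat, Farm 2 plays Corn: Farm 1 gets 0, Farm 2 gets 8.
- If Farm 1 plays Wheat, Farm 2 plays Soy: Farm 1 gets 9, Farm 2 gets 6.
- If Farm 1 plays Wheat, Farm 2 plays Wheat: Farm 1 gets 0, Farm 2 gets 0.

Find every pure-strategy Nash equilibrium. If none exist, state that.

(Corn, Corn): Farm 2 can switch to Soy (1 → 8). Not NE.
(Corn, Soy): Farm 1 can switch to Soy (4 → 8). Not NE.
(Corn, Wheat): Farm 2 can switch to Soy (3 → 8). Not NE.
(Soy, Corn): Farm 1 can switch to Corn (2 → 8). Not NE.
(Soy, Soy): Farm 1 can switch to Wheat (8 → 9). Not NE.
(Soy, Wheat): Farm 1 can switch to Corn (5 → 6). Not NE.
(Wheat, Corn): Farm 1 can switch to Corn (0 → 8). Not NE.
(Wheat, Soy): Farm 2 can switch to Corn (6 → 8). Not NE.
(Wheat, Wheat): Farm 1 can switch to Corn (0 → 6). Not NE.

none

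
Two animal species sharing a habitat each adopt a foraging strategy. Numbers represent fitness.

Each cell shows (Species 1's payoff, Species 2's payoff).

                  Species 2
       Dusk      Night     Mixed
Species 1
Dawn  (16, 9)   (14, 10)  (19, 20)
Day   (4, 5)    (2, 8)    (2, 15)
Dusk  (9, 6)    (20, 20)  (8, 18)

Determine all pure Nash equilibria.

(Dawn, Mixed), (Dusk, Night)

Species 1 against Dusk: payoffs 16, 4, 9 → best response Dawn.
Species 1 against Night: payoffs 14, 2, 20 → best response Dusk.
Species 1 against Mixed: payoffs 19, 2, 8 → best response Dawn.
Species 2 against Dawn: payoffs 9, 10, 20 → best response Mixed.
Species 2 against Day: payoffs 5, 8, 15 → best response Mixed.
Species 2 against Dusk: payoffs 6, 20, 18 → best response Night.
Mutual best responses: (Dawn, Mixed); (Dusk, Night).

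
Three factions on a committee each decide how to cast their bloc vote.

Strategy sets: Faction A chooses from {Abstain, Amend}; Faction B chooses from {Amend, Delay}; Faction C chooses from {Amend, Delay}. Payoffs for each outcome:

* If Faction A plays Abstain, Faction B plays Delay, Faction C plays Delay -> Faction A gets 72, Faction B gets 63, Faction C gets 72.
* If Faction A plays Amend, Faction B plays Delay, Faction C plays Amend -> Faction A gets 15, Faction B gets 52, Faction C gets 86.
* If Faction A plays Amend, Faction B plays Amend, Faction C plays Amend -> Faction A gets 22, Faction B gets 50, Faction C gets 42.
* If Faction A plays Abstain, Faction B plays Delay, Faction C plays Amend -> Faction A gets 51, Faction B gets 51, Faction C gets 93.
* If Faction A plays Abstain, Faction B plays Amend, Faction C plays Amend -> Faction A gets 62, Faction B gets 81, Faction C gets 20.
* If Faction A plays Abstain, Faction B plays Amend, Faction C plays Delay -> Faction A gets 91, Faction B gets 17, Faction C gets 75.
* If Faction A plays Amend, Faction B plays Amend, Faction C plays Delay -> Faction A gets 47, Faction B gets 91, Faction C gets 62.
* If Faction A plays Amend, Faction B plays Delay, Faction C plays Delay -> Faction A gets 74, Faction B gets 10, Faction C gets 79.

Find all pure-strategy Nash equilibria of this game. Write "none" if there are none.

(Abstain, Amend, Amend): Faction C can switch to Delay (20 → 75). Not NE.
(Abstain, Amend, Delay): Faction B can switch to Delay (17 → 63). Not NE.
(Abstain, Delay, Amend): Faction B can switch to Amend (51 → 81). Not NE.
(Abstain, Delay, Delay): Faction A can switch to Amend (72 → 74). Not NE.
(Amend, Amend, Amend): Faction A can switch to Abstain (22 → 62). Not NE.
(Amend, Amend, Delay): Faction A can switch to Abstain (47 → 91). Not NE.
(Amend, Delay, Amend): Faction A can switch to Abstain (15 → 51). Not NE.
(Amend, Delay, Delay): Faction B can switch to Amend (10 → 91). Not NE.

This game has no pure Nash equilibrium.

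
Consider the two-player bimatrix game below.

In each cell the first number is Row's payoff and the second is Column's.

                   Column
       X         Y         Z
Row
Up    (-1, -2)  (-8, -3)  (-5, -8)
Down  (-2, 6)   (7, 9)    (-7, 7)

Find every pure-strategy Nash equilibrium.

Pure-strategy Nash equilibria: (Up, X), (Down, Y)

(Up, X): Row gets -1, best alternative -2; Column gets -2, best alternative -3. No profitable deviation — NE.
(Up, Y): Row can switch to Down (-8 → 7). Not NE.
(Up, Z): Column can switch to X (-8 → -2). Not NE.
(Down, X): Row can switch to Up (-2 → -1). Not NE.
(Down, Y): Row gets 7, best alternative -8; Column gets 9, best alternative 7. No profitable deviation — NE.
(Down, Z): Row can switch to Up (-7 → -5). Not NE.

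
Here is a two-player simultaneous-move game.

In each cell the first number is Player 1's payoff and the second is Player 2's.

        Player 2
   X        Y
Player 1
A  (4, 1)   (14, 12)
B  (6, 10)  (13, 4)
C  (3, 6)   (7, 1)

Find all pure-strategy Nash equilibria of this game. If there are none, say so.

(A, X): Player 1 can switch to B (4 → 6). Not NE.
(A, Y): Player 1 gets 14, best alternative 13; Player 2 gets 12, best alternative 1. No profitable deviation — NE.
(B, X): Player 1 gets 6, best alternative 4; Player 2 gets 10, best alternative 4. No profitable deviation — NE.
(B, Y): Player 1 can switch to A (13 → 14). Not NE.
(C, X): Player 1 can switch to A (3 → 4). Not NE.
(C, Y): Player 1 can switch to A (7 → 14). Not NE.

Pure-strategy Nash equilibria: (A, Y); (B, X)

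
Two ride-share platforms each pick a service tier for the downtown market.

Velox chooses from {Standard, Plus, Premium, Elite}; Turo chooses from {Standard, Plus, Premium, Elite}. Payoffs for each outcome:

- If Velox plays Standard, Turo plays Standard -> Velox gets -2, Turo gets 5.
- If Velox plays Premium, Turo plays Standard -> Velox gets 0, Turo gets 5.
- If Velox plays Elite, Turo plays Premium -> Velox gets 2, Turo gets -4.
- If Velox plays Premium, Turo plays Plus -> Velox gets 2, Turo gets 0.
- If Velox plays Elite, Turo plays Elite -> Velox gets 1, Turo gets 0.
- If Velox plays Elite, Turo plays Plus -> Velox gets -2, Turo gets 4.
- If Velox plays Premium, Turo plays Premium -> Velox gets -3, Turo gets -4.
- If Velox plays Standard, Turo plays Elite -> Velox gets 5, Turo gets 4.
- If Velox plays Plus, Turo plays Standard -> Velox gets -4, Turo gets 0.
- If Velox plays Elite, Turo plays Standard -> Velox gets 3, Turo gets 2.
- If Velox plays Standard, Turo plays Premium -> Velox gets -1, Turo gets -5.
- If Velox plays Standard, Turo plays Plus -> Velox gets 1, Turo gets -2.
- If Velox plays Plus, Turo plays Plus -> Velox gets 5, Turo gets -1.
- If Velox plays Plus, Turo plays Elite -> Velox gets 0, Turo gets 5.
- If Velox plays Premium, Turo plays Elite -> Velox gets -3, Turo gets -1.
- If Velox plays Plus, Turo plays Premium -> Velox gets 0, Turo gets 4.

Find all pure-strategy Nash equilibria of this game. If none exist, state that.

No pure-strategy Nash equilibrium.

Mark each player's best response to every combination of opponents' strategies; a profile where every player is best-responding is a pure Nash equilibrium.
Velox against Standard: payoffs -2, -4, 0, 3 → best response Elite.
Velox against Plus: payoffs 1, 5, 2, -2 → best response Plus.
Velox against Premium: payoffs -1, 0, -3, 2 → best response Elite.
Velox against Elite: payoffs 5, 0, -3, 1 → best response Standard.
Turo against Standard: payoffs 5, -2, -5, 4 → best response Standard.
Turo against Plus: payoffs 0, -1, 4, 5 → best response Elite.
Turo against Premium: payoffs 5, 0, -4, -1 → best response Standard.
Turo against Elite: payoffs 2, 4, -4, 0 → best response Plus.
No profile is a mutual best response for all players.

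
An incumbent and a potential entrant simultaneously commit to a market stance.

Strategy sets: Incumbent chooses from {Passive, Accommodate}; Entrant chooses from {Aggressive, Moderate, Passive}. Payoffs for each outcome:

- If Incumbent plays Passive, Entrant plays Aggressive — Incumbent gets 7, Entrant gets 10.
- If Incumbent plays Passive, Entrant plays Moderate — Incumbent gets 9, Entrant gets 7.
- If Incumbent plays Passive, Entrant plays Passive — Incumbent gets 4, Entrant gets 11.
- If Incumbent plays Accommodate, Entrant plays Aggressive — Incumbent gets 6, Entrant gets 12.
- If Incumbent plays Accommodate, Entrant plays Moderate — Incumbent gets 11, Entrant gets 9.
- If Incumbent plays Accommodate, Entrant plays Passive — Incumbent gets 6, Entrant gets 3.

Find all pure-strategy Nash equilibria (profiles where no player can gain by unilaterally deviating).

(Passive, Aggressive): Entrant can switch to Passive (10 → 11). Not NE.
(Passive, Moderate): Incumbent can switch to Accommodate (9 → 11). Not NE.
(Passive, Passive): Incumbent can switch to Accommodate (4 → 6). Not NE.
(Accommodate, Aggressive): Incumbent can switch to Passive (6 → 7). Not NE.
(Accommodate, Moderate): Entrant can switch to Aggressive (9 → 12). Not NE.
(Accommodate, Passive): Entrant can switch to Aggressive (3 → 12). Not NE.

This game has no pure Nash equilibrium.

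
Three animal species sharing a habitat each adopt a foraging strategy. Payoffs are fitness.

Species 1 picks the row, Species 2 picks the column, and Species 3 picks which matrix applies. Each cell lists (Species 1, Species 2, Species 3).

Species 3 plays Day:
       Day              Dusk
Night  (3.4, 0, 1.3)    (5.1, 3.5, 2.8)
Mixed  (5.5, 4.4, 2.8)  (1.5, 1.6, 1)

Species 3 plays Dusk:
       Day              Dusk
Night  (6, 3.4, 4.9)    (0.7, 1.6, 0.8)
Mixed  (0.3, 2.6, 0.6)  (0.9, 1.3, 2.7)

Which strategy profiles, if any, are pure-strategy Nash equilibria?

For each strategy profile, look for a profitable unilateral deviation.
(Night, Day, Day): Species 1 can switch to Mixed (3.4 → 5.5). Not NE.
(Night, Day, Dusk): Species 1 gets 6, best alternative 0.3; Species 2 gets 3.4, best alternative 1.6; Species 3 gets 4.9, best alternative 1.3. No profitable deviation — NE.
(Night, Dusk, Day): Species 1 gets 5.1, best alternative 1.5; Species 2 gets 3.5, best alternative 0; Species 3 gets 2.8, best alternative 0.8. No profitable deviation — NE.
(Night, Dusk, Dusk): Species 1 can switch to Mixed (0.7 → 0.9). Not NE.
(Mixed, Day, Day): Species 1 gets 5.5, best alternative 3.4; Species 2 gets 4.4, best alternative 1.6; Species 3 gets 2.8, best alternative 0.6. No profitable deviation — NE.
(Mixed, Day, Dusk): Species 1 can switch to Night (0.3 → 6). Not NE.
(Mixed, Dusk, Day): Species 1 can switch to Night (1.5 → 5.1). Not NE.
(Mixed, Dusk, Dusk): Species 2 can switch to Day (1.3 → 2.6). Not NE.

(Night, Day, Dusk); (Night, Dusk, Day); (Mixed, Day, Day)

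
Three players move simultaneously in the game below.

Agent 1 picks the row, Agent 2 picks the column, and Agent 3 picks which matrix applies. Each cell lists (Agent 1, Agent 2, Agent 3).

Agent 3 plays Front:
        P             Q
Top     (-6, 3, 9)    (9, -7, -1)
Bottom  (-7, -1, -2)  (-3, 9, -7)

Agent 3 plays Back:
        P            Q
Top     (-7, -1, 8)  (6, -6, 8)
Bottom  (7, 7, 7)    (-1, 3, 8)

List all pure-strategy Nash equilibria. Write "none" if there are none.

Agent 1 against (P, Front): payoffs -6, -7 → best response Top.
Agent 1 against (P, Back): payoffs -7, 7 → best response Bottom.
Agent 1 against (Q, Front): payoffs 9, -3 → best response Top.
Agent 1 against (Q, Back): payoffs 6, -1 → best response Top.
Agent 2 against (Top, Front): payoffs 3, -7 → best response P.
Agent 2 against (Top, Back): payoffs -1, -6 → best response P.
Agent 2 against (Bottom, Front): payoffs -1, 9 → best response Q.
Agent 2 against (Bottom, Back): payoffs 7, 3 → best response P.
Agent 3 against (Top, P): payoffs 9, 8 → best response Front.
Agent 3 against (Top, Q): payoffs -1, 8 → best response Back.
Agent 3 against (Bottom, P): payoffs -2, 7 → best response Back.
Agent 3 against (Bottom, Q): payoffs -7, 8 → best response Back.
Mutual best responses: (Top, P, Front); (Bottom, P, Back).

Pure-strategy Nash equilibria: (Top, P, Front); (Bottom, P, Back)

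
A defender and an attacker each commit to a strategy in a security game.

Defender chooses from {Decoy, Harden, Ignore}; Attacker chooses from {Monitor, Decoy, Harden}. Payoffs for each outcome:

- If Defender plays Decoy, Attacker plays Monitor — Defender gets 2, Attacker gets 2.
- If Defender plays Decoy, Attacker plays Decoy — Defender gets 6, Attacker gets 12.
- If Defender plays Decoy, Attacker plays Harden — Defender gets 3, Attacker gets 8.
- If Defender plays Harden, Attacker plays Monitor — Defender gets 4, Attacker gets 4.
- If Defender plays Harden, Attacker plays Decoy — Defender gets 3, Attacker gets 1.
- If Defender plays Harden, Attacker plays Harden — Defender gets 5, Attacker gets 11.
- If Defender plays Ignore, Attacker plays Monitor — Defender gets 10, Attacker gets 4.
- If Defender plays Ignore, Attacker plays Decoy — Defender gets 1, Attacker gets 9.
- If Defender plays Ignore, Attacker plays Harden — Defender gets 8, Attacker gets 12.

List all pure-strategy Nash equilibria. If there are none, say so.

Defender against Monitor: payoffs 2, 4, 10 → best response Ignore.
Defender against Decoy: payoffs 6, 3, 1 → best response Decoy.
Defender against Harden: payoffs 3, 5, 8 → best response Ignore.
Attacker against Decoy: payoffs 2, 12, 8 → best response Decoy.
Attacker against Harden: payoffs 4, 1, 11 → best response Harden.
Attacker against Ignore: payoffs 4, 9, 12 → best response Harden.
Mutual best responses: (Decoy, Decoy); (Ignore, Harden).

The pure Nash equilibria are (Decoy, Decoy) and (Ignore, Harden).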